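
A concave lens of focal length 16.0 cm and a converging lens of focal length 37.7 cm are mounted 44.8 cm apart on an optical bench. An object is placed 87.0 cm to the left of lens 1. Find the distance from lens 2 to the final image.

107 cm

Lens 1 is diverging, so f₁ = −16.0 cm.
Lens 1: 1/d_i1 = 1/f₁ − 1/d_o1 = 1/(-16.0) − 1/(87.0) = -0.07399, so d_i1 = -13.51 cm.
The intermediate image is 13.51 cm to the left of lens 1 (virtual), which is 44.8 − (-13.51) = 58.31 cm to the left of lens 2, so d_o2 = +58.31 cm.
Lens 2: 1/d_i2 = 1/f₂ − 1/d_o2 = 1/(37.7) − 1/(58.31) = 0.009375, so d_i2 = 107 cm.
The final image is real, 107 cm to the right of lens 2 (overall magnification ≈ -0.28).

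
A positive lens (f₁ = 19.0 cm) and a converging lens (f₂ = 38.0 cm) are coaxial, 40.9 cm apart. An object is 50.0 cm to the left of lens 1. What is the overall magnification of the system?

Lens 1: 1/d_i1 = 1/(19.0) − 1/(50.0) = 0.03263, so d_i1 = 30.65 cm; m₁ = −d_i1/d_o1 = -0.6130.
d_o2 = 40.9 − (30.65) = 10.25 cm.
Lens 2: 1/d_i2 = 1/(38.0) − 1/(10.25) = -0.07125, so d_i2 = -14.04 cm; m₂ = −d_i2/d_o2 = +1.369.
m = m₁·m₂ = (-0.6130)(+1.369) = -0.839.

m = -0.839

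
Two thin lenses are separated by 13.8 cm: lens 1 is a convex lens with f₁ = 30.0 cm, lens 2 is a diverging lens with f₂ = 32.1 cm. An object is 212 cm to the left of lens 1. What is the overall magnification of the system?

Lens 1: 1/d_i1 = 1/(30.0) − 1/(212) = 0.02862, so d_i1 = 34.95 cm; m₁ = −d_i1/d_o1 = -0.1649.
d_o2 = 13.8 − (34.95) = -21.15 cm (virtual object).
f₂ = −32.1 cm (diverging).
Lens 2: 1/d_i2 = 1/(-32.1) − 1/(-21.15) = 0.01613, so d_i2 = 62.00 cm; m₂ = −d_i2/d_o2 = +2.932.
m = m₁·m₂ = (-0.1649)(+2.932) = -0.483.

m = -0.483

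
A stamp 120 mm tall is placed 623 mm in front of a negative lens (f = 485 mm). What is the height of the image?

For a negative lens, f = -485 mm.
1/d_i = 1/f − 1/d_o = 1/(-485.0) − 1/(623) = -0.003667, so d_i = -272.7 mm.
m = −d_i/d_o = +0.4377.
|h_i| = |m|·h_o = 0.4377 × 120 = 52.5 mm. The image is virtual, upright and reduced, on the same side as the object.

52.5 mm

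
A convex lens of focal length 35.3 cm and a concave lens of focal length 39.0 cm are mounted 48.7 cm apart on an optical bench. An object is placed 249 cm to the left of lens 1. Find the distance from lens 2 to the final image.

6.34 cm

Lens 1: 1/d_i1 = 1/f₁ − 1/d_o1 = 1/(35.3) − 1/(249) = 0.02431, so d_i1 = 41.13 cm.
The intermediate image is 41.13 cm to the right of lens 1, which is 48.7 − (41.13) = 7.570 cm to the left of lens 2, so d_o2 = +7.570 cm.
Lens 2 is diverging, so f₂ = −39.0 cm.
Lens 2: 1/d_i2 = 1/f₂ − 1/d_o2 = 1/(-39.0) − 1/(7.570) = -0.1577, so d_i2 = -6.34 cm.
The final image is virtual, 6.34 cm to the left of lens 2 (overall magnification ≈ -0.14).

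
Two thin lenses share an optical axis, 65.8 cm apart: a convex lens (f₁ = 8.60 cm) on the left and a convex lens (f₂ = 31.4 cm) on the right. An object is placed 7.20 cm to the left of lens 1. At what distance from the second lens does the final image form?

43.9 cm

Lens 1: 1/d_i1 = 1/f₁ − 1/d_o1 = 1/(8.60) − 1/(7.20) = -0.02261, so d_i1 = -44.23 cm.
The intermediate image is 44.23 cm to the left of lens 1 (virtual), which is 65.8 − (-44.23) = 110.0 cm to the left of lens 2, so d_o2 = +110.0 cm.
Lens 2: 1/d_i2 = 1/f₂ − 1/d_o2 = 1/(31.4) − 1/(110.0) = 0.02276, so d_i2 = 43.9 cm.
The final image is real, 43.9 cm to the right of lens 2 (overall magnification ≈ -2.5).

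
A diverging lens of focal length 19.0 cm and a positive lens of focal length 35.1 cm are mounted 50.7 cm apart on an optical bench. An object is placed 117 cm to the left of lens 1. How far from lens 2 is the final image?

73.7 cm

Lens 1 is diverging, so f₁ = −19.0 cm.
Lens 1: 1/d_i1 = 1/f₁ − 1/d_o1 = 1/(-19.0) − 1/(117) = -0.06118, so d_i1 = -16.35 cm.
The intermediate image is 16.35 cm to the left of lens 1 (virtual), which is 50.7 − (-16.35) = 67.05 cm to the left of lens 2, so d_o2 = +67.05 cm.
Lens 2: 1/d_i2 = 1/f₂ − 1/d_o2 = 1/(35.1) − 1/(67.05) = 0.01358, so d_i2 = 73.7 cm.
The final image is real, 73.7 cm to the right of lens 2 (overall magnification ≈ -0.15).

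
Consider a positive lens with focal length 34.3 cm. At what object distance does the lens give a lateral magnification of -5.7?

m = −d_i/d_o ⇒ d_i = −m·d_o.
1/f = 1/d_o + 1/d_i = 1/d_o − 1/(m·d_o) = (1 − 1/m)/d_o, so d_o = f(1 − 1/m) = (34.30)(1 − 1/(-5.7)) = 40.3 cm.

40.3 cm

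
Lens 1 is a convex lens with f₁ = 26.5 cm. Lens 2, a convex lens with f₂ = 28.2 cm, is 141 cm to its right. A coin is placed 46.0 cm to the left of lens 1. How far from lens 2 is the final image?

Lens 1: 1/d_i1 = 1/f₁ − 1/d_o1 = 1/(26.5) − 1/(46.0) = 0.01600, so d_i1 = 62.51 cm.
The intermediate image is 62.51 cm to the right of lens 1, which is 141 − (62.51) = 78.49 cm to the left of lens 2, so d_o2 = +78.49 cm.
Lens 2: 1/d_i2 = 1/f₂ − 1/d_o2 = 1/(28.2) − 1/(78.49) = 0.02272, so d_i2 = 44.0 cm.
The final image is real, 44.0 cm to the right of lens 2 (overall magnification ≈ 0.76).

44.0 cm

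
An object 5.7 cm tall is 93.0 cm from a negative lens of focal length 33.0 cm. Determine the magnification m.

m = +0.262

For a negative lens, f = -33.0 cm.
1/d_i = 1/f − 1/d_o = 1/(-33.00) − 1/(93.0) = -0.04106, so d_i = -24.36 cm.
m = −d_i/d_o = −(-24.36)/(93.0) = +0.262.
The image is virtual, upright and reduced, on the same side as the object.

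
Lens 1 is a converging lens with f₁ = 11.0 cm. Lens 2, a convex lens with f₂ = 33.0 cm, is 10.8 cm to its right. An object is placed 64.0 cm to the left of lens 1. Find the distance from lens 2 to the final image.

Lens 1: 1/d_i1 = 1/f₁ − 1/d_o1 = 1/(11.0) − 1/(64.0) = 0.07528, so d_i1 = 13.28 cm.
The intermediate image is 13.28 cm to the right of lens 1, which lies 2.480 cm to the right of lens 2 — a virtual object — so d_o2 = −2.480 cm.
Lens 2: 1/d_i2 = 1/f₂ − 1/d_o2 = 1/(33.0) − 1/(-2.480) = 0.4335, so d_i2 = 2.31 cm.
The final image is real, 2.31 cm to the right of lens 2 (overall magnification ≈ -0.19).

2.31 cm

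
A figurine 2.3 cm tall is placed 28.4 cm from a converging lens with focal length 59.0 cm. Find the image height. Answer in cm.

4.43 cm

1/d_i = 1/f − 1/d_o = 1/(59.00) − 1/(28.4) = -0.01826, so d_i = -54.76 cm.
m = −d_i/d_o = +1.928.
|h_i| = |m|·h_o = 1.928 × 2.3 = 4.43 cm. The image is virtual, upright and enlarged, on the same side as the object.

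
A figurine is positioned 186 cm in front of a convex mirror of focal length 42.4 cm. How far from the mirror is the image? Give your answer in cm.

For a convex mirror, f = -42.4 cm.
Mirror equation: 1/q = 1/f − 1/p = 1/(-42.40) − 1/(186) = -0.02358 − 0.005376 = -0.02896, so q = -34.5 cm.
The image is virtual, upright and reduced, behind the mirror.

34.5 cm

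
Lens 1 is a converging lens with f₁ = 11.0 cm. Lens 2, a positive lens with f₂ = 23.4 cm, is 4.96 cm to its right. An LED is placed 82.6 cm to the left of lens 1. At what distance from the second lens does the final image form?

Lens 1: 1/d_i1 = 1/f₁ − 1/d_o1 = 1/(11.0) − 1/(82.6) = 0.07880, so d_i1 = 12.69 cm.
The intermediate image is 12.69 cm to the right of lens 1, which lies 7.730 cm to the right of lens 2 — a virtual object — so d_o2 = −7.730 cm.
Lens 2: 1/d_i2 = 1/f₂ − 1/d_o2 = 1/(23.4) − 1/(-7.730) = 0.1721, so d_i2 = 5.81 cm.
The final image is real, 5.81 cm to the right of lens 2 (overall magnification ≈ -0.12).

5.81 cm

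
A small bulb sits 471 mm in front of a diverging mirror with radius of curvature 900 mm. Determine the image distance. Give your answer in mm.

230 mm

f = R/2 = 900/2 = 450.0 mm; for a diverging mirror, f = -450.0 mm.
Mirror equation: 1/v = 1/f − 1/u = 1/(-450.0) − 1/(471) = -0.002222 − 0.002123 = -0.004345, so v = -230 mm.
The image is virtual, upright and reduced, behind the mirror.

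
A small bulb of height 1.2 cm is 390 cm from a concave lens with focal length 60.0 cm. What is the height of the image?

For a concave lens, f = -60.0 cm.
1/d_i = 1/f − 1/d_o = 1/(-60.00) − 1/(390) = -0.01923, so d_i = -52.00 cm.
m = −d_i/d_o = +0.1333.
|h_i| = |m|·h_o = 0.1333 × 1.2 = 0.160 cm. The image is virtual, upright and reduced, on the same side as the object.

0.160 cm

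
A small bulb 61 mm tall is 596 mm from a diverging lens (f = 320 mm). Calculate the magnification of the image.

m = +0.349

For a diverging lens, f = -320 mm.
1/d_i = 1/f − 1/d_o = 1/(-320.0) − 1/(596) = -0.004803, so d_i = -208.2 mm.
m = −d_i/d_o = −(-208.2)/(596) = +0.349.
The image is virtual, upright and reduced, on the same side as the object.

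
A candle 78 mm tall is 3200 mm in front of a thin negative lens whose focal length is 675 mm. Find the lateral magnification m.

m = +0.174

For a negative lens, f = -675 mm.
1/d_i = 1/f − 1/d_o = 1/(-675.0) − 1/(3200) = -0.001794, so d_i = -557.4 mm.
m = −d_i/d_o = −(-557.4)/(3200) = +0.174.
The image is virtual, upright and reduced, on the same side as the object.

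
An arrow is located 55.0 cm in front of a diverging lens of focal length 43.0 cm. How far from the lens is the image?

For a diverging lens, f = -43.0 cm.
Lens equation: 1/v = 1/f − 1/u = 1/(-43.00) − 1/(55.0) = -0.02326 − 0.01818 = -0.04144, so v = -24.1 cm.
The image is virtual, upright and reduced, on the same side as the object.

24.1 cm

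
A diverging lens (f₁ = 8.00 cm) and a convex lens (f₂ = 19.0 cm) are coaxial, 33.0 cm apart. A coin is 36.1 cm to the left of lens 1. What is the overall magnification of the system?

f₁ = −8.00 cm (diverging).
Lens 1: 1/d_i1 = 1/(-8.00) − 1/(36.1) = -0.1527, so d_i1 = -6.549 cm; m₁ = −d_i1/d_o1 = +0.1814.
d_o2 = 33.0 − (-6.549) = 39.55 cm.
Lens 2: 1/d_i2 = 1/(19.0) − 1/(39.55) = 0.02735, so d_i2 = 36.57 cm; m₂ = −d_i2/d_o2 = -0.9246.
m = m₁·m₂ = (+0.1814)(-0.9246) = -0.168.

m = -0.168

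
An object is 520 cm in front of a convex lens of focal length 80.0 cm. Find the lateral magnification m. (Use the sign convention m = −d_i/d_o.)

m = -0.182

1/d_i = 1/f − 1/d_o = 1/(80.00) − 1/(520) = 0.01058, so d_i = 94.55 cm.
m = −d_i/d_o = −(94.55)/(520) = -0.182.
The image is real, inverted and reduced, on the far side of the lens.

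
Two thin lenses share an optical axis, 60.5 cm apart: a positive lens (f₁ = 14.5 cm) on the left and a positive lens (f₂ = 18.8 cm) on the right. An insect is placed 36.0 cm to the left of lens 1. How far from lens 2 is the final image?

Lens 1: 1/d_i1 = 1/f₁ − 1/d_o1 = 1/(14.5) − 1/(36.0) = 0.04119, so d_i1 = 24.28 cm.
The intermediate image is 24.28 cm to the right of lens 1, which is 60.5 − (24.28) = 36.22 cm to the left of lens 2, so d_o2 = +36.22 cm.
Lens 2: 1/d_i2 = 1/f₂ − 1/d_o2 = 1/(18.8) − 1/(36.22) = 0.02558, so d_i2 = 39.1 cm.
The final image is real, 39.1 cm to the right of lens 2 (overall magnification ≈ 0.73).

39.1 cm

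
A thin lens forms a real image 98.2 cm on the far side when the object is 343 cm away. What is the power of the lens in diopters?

P = +1.31 D

d_i = +98.2 cm.
1/f = 1/d_o + 1/d_i = 1/(343) + 1/(98.2) = 0.01310 cm⁻¹.
f = 76.34 cm = 0.7634 m, so P = 1/f = +1.31 D.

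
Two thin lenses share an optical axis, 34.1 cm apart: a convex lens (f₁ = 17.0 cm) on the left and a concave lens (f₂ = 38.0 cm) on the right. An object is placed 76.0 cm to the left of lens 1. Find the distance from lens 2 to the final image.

9.24 cm

Lens 1: 1/d_i1 = 1/f₁ − 1/d_o1 = 1/(17.0) − 1/(76.0) = 0.04567, so d_i1 = 21.90 cm.
The intermediate image is 21.90 cm to the right of lens 1, which is 34.1 − (21.90) = 12.20 cm to the left of lens 2, so d_o2 = +12.20 cm.
Lens 2 is diverging, so f₂ = −38.0 cm.
Lens 2: 1/d_i2 = 1/f₂ − 1/d_o2 = 1/(-38.0) − 1/(12.20) = -0.1083, so d_i2 = -9.24 cm.
The final image is virtual, 9.24 cm to the left of lens 2 (overall magnification ≈ -0.22).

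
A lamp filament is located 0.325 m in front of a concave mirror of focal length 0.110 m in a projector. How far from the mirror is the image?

0.166 m

Mirror equation: 1/s_i = 1/f − 1/s_o = 1/(0.1100) − 1/(0.325) = 9.091 − 3.077 = 6.014, so s_i = 0.166 m.
The image is real, inverted and reduced, in front of the mirror.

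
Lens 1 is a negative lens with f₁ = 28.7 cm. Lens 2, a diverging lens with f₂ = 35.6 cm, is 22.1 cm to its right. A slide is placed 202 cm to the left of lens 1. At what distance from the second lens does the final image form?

20.3 cm

Lens 1 is diverging, so f₁ = −28.7 cm.
Lens 1: 1/d_i1 = 1/f₁ − 1/d_o1 = 1/(-28.7) − 1/(202) = -0.03979, so d_i1 = -25.13 cm.
The intermediate image is 25.13 cm to the left of lens 1 (virtual), which is 22.1 − (-25.13) = 47.23 cm to the left of lens 2, so d_o2 = +47.23 cm.
Lens 2 is diverging, so f₂ = −35.6 cm.
Lens 2: 1/d_i2 = 1/f₂ − 1/d_o2 = 1/(-35.6) − 1/(47.23) = -0.04926, so d_i2 = -20.3 cm.
The final image is virtual, 20.3 cm to the left of lens 2 (overall magnification ≈ 0.053).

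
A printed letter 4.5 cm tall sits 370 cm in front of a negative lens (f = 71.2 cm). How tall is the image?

0.726 cm

For a negative lens, f = -71.2 cm.
1/d_i = 1/f − 1/d_o = 1/(-71.20) − 1/(370) = -0.01675, so d_i = -59.71 cm.
m = −d_i/d_o = +0.1614.
|h_i| = |m|·h_o = 0.1614 × 4.5 = 0.726 cm. The image is virtual, upright and reduced, on the same side as the object.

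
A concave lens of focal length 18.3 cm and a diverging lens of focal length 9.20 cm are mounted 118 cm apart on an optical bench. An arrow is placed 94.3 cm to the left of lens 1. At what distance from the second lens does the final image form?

Lens 1 is diverging, so f₁ = −18.3 cm.
Lens 1: 1/d_i1 = 1/f₁ − 1/d_o1 = 1/(-18.3) − 1/(94.3) = -0.06525, so d_i1 = -15.33 cm.
The intermediate image is 15.33 cm to the left of lens 1 (virtual), which is 118 − (-15.33) = 133.3 cm to the left of lens 2, so d_o2 = +133.3 cm.
Lens 2 is diverging, so f₂ = −9.20 cm.
Lens 2: 1/d_i2 = 1/f₂ − 1/d_o2 = 1/(-9.20) − 1/(133.3) = -0.1162, so d_i2 = -8.61 cm.
The final image is virtual, 8.61 cm to the left of lens 2 (overall magnification ≈ 0.010).

8.61 cm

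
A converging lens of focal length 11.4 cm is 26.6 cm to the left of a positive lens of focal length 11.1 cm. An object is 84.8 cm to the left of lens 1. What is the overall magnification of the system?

Lens 1: 1/d_i1 = 1/(11.4) − 1/(84.8) = 0.07593, so d_i1 = 13.17 cm; m₁ = −d_i1/d_o1 = -0.1553.
d_o2 = 26.6 − (13.17) = 13.43 cm.
Lens 2: 1/d_i2 = 1/(11.1) − 1/(13.43) = 0.01563, so d_i2 = 63.98 cm; m₂ = −d_i2/d_o2 = -4.764.
m = m₁·m₂ = (-0.1553)(-4.764) = +0.740.

m = +0.740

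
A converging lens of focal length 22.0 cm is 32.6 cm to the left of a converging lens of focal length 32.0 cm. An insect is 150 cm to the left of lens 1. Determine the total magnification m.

Lens 1: 1/d_i1 = 1/(22.0) − 1/(150) = 0.03879, so d_i1 = 25.78 cm; m₁ = −d_i1/d_o1 = -0.1719.
d_o2 = 32.6 − (25.78) = 6.820 cm.
Lens 2: 1/d_i2 = 1/(32.0) − 1/(6.820) = -0.1154, so d_i2 = -8.667 cm; m₂ = −d_i2/d_o2 = +1.271.
m = m₁·m₂ = (-0.1719)(+1.271) = -0.218.

m = -0.218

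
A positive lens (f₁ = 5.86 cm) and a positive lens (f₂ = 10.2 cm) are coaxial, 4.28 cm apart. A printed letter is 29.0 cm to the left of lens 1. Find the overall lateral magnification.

m = -0.195

Lens 1: 1/d_i1 = 1/(5.86) − 1/(29.0) = 0.1362, so d_i1 = 7.344 cm; m₁ = −d_i1/d_o1 = -0.2532.
d_o2 = 4.28 − (7.344) = -3.064 cm (virtual object).
Lens 2: 1/d_i2 = 1/(10.2) − 1/(-3.064) = 0.4244, so d_i2 = 2.356 cm; m₂ = −d_i2/d_o2 = +0.7690.
m = m₁·m₂ = (-0.2532)(+0.7690) = -0.195.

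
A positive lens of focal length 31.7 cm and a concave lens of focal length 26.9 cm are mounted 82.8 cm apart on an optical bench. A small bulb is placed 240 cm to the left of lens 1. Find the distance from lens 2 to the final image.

Lens 1: 1/d_i1 = 1/f₁ − 1/d_o1 = 1/(31.7) − 1/(240) = 0.02738, so d_i1 = 36.52 cm.
The intermediate image is 36.52 cm to the right of lens 1, which is 82.8 − (36.52) = 46.28 cm to the left of lens 2, so d_o2 = +46.28 cm.
Lens 2 is diverging, so f₂ = −26.9 cm.
Lens 2: 1/d_i2 = 1/f₂ − 1/d_o2 = 1/(-26.9) − 1/(46.28) = -0.05878, so d_i2 = -17.0 cm.
The final image is virtual, 17.0 cm to the left of lens 2 (overall magnification ≈ -0.056).

17.0 cm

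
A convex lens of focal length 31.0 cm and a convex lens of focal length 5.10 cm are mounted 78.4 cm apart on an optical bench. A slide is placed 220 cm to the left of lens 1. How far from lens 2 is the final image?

5.80 cm

Lens 1: 1/d_i1 = 1/f₁ − 1/d_o1 = 1/(31.0) − 1/(220) = 0.02771, so d_i1 = 36.08 cm.
The intermediate image is 36.08 cm to the right of lens 1, which is 78.4 − (36.08) = 42.32 cm to the left of lens 2, so d_o2 = +42.32 cm.
Lens 2: 1/d_i2 = 1/f₂ − 1/d_o2 = 1/(5.10) − 1/(42.32) = 0.1724, so d_i2 = 5.80 cm.
The final image is real, 5.80 cm to the right of lens 2 (overall magnification ≈ 0.022).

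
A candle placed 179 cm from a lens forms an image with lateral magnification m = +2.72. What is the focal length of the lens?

f = 283 cm (converging)

m = −d_i/d_o ⇒ d_i = −m·d_o = −(+2.72)·(179) = -486.9 cm.
1/f = 1/d_o + 1/d_i = 1/(179) + 1/(-486.9) = 0.003533, so f = 283 cm.
Since f is positive, the lens is converging.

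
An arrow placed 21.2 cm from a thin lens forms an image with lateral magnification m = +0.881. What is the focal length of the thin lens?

f = -157 cm (diverging)

m = −d_i/d_o ⇒ d_i = −m·d_o = −(+0.881)·(21.2) = -18.68 cm.
1/f = 1/d_o + 1/d_i = 1/(21.2) + 1/(-18.68) = -0.006363, so f = -157 cm.
Since f is negative, the thin lens is diverging.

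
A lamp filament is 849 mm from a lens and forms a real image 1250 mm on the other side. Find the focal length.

f = 506 mm (converging)

Real image ⇒ d_i = +1250 mm.
1/f = 1/d_o + 1/d_i = 1/(849) + 1/(1250) = 0.001978, so f = 506 mm.
Since f is positive, the lens is converging.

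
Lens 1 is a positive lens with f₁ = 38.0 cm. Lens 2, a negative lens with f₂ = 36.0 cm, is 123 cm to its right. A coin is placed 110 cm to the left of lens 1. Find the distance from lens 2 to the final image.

23.2 cm

Lens 1: 1/d_i1 = 1/f₁ − 1/d_o1 = 1/(38.0) − 1/(110) = 0.01722, so d_i1 = 58.06 cm.
The intermediate image is 58.06 cm to the right of lens 1, which is 123 − (58.06) = 64.94 cm to the left of lens 2, so d_o2 = +64.94 cm.
Lens 2 is diverging, so f₂ = −36.0 cm.
Lens 2: 1/d_i2 = 1/f₂ − 1/d_o2 = 1/(-36.0) − 1/(64.94) = -0.04318, so d_i2 = -23.2 cm.
The final image is virtual, 23.2 cm to the left of lens 2 (overall magnification ≈ -0.19).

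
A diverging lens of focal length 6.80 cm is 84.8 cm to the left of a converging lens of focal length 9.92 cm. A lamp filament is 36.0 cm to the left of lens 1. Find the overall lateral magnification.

m = -0.0196

f₁ = −6.80 cm (diverging).
Lens 1: 1/d_i1 = 1/(-6.80) − 1/(36.0) = -0.1748, so d_i1 = -5.720 cm; m₁ = −d_i1/d_o1 = +0.1589.
d_o2 = 84.8 − (-5.720) = 90.52 cm.
Lens 2: 1/d_i2 = 1/(9.92) − 1/(90.52) = 0.08976, so d_i2 = 11.14 cm; m₂ = −d_i2/d_o2 = -0.1231.
m = m₁·m₂ = (+0.1589)(-0.1231) = -0.0196.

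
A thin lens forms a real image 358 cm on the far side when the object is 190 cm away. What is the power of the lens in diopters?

P = +0.806 D

d_i = +358 cm.
1/f = 1/d_o + 1/d_i = 1/(190) + 1/(358) = 0.008056 cm⁻¹.
f = 124.1 cm = 1.241 m, so P = 1/f = +0.806 D.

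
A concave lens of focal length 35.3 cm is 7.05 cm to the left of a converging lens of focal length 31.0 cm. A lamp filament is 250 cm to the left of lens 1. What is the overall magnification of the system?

m = -0.549

f₁ = −35.3 cm (diverging).
Lens 1: 1/d_i1 = 1/(-35.3) − 1/(250) = -0.03233, so d_i1 = -30.93 cm; m₁ = −d_i1/d_o1 = +0.1237.
d_o2 = 7.05 − (-30.93) = 37.98 cm.
Lens 2: 1/d_i2 = 1/(31.0) − 1/(37.98) = 0.005928, so d_i2 = 168.7 cm; m₂ = −d_i2/d_o2 = -4.441.
m = m₁·m₂ = (+0.1237)(-4.441) = -0.549.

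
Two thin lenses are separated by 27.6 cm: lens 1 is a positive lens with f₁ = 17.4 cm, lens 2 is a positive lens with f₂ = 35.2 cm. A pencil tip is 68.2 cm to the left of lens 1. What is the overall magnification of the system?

m = -0.389

Lens 1: 1/d_i1 = 1/(17.4) − 1/(68.2) = 0.04281, so d_i1 = 23.36 cm; m₁ = −d_i1/d_o1 = -0.3425.
d_o2 = 27.6 − (23.36) = 4.240 cm.
Lens 2: 1/d_i2 = 1/(35.2) − 1/(4.240) = -0.2074, so d_i2 = -4.821 cm; m₂ = −d_i2/d_o2 = +1.137.
m = m₁·m₂ = (-0.3425)(+1.137) = -0.389.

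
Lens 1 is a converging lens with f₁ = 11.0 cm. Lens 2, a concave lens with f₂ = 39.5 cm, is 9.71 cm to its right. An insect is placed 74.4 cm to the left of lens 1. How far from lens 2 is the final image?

Lens 1: 1/d_i1 = 1/f₁ − 1/d_o1 = 1/(11.0) − 1/(74.4) = 0.07747, so d_i1 = 12.91 cm.
The intermediate image is 12.91 cm to the right of lens 1, which lies 3.200 cm to the right of lens 2 — a virtual object — so d_o2 = −3.200 cm.
Lens 2 is diverging, so f₂ = −39.5 cm.
Lens 2: 1/d_i2 = 1/f₂ − 1/d_o2 = 1/(-39.5) − 1/(-3.200) = 0.2872, so d_i2 = 3.48 cm.
The final image is real, 3.48 cm to the right of lens 2 (overall magnification ≈ -0.19).

3.48 cm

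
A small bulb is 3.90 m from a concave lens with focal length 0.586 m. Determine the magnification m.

For a concave lens, f = -0.586 m.
1/d_i = 1/f − 1/d_o = 1/(-0.5860) − 1/(3.90) = -1.963, so d_i = -0.5095 m.
m = −d_i/d_o = −(-0.5095)/(3.90) = +0.131.
The image is virtual, upright and reduced, on the same side as the object.

m = +0.131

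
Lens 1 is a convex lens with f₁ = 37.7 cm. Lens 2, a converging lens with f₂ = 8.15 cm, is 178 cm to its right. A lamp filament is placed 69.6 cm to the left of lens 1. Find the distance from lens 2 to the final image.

Lens 1: 1/d_i1 = 1/f₁ − 1/d_o1 = 1/(37.7) − 1/(69.6) = 0.01216, so d_i1 = 82.25 cm.
The intermediate image is 82.25 cm to the right of lens 1, which is 178 − (82.25) = 95.75 cm to the left of lens 2, so d_o2 = +95.75 cm.
Lens 2: 1/d_i2 = 1/f₂ − 1/d_o2 = 1/(8.15) − 1/(95.75) = 0.1123, so d_i2 = 8.91 cm.
The final image is real, 8.91 cm to the right of lens 2 (overall magnification ≈ 0.11).

8.91 cm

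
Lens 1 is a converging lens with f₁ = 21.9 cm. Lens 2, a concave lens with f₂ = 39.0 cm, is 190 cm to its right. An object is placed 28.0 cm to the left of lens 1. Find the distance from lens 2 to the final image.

27.2 cm

Lens 1: 1/d_i1 = 1/f₁ − 1/d_o1 = 1/(21.9) − 1/(28.0) = 0.009948, so d_i1 = 100.5 cm.
The intermediate image is 100.5 cm to the right of lens 1, which is 190 − (100.5) = 89.50 cm to the left of lens 2, so d_o2 = +89.50 cm.
Lens 2 is diverging, so f₂ = −39.0 cm.
Lens 2: 1/d_i2 = 1/f₂ − 1/d_o2 = 1/(-39.0) − 1/(89.50) = -0.03681, so d_i2 = -27.2 cm.
The final image is virtual, 27.2 cm to the left of lens 2 (overall magnification ≈ -1.1).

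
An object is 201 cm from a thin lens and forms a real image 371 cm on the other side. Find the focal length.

f = 130 cm (converging)

Real image ⇒ d_i = +371 cm.
1/f = 1/d_o + 1/d_i = 1/(201) + 1/(371) = 0.007671, so f = 130 cm.
Since f is positive, the thin lens is converging.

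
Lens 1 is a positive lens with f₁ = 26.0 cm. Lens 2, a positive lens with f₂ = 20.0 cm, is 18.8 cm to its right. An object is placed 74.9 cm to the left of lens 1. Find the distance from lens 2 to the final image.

10.2 cm

Lens 1: 1/d_i1 = 1/f₁ − 1/d_o1 = 1/(26.0) − 1/(74.9) = 0.02511, so d_i1 = 39.82 cm.
The intermediate image is 39.82 cm to the right of lens 1, which lies 21.02 cm to the right of lens 2 — a virtual object — so d_o2 = −21.02 cm.
Lens 2: 1/d_i2 = 1/f₂ − 1/d_o2 = 1/(20.0) − 1/(-21.02) = 0.09757, so d_i2 = 10.2 cm.
The final image is real, 10.2 cm to the right of lens 2 (overall magnification ≈ -0.26).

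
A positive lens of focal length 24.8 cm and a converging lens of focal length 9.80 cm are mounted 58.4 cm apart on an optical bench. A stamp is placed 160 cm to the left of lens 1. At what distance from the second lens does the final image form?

14.8 cm

Lens 1: 1/d_i1 = 1/f₁ − 1/d_o1 = 1/(24.8) − 1/(160) = 0.03407, so d_i1 = 29.35 cm.
The intermediate image is 29.35 cm to the right of lens 1, which is 58.4 − (29.35) = 29.05 cm to the left of lens 2, so d_o2 = +29.05 cm.
Lens 2: 1/d_i2 = 1/f₂ − 1/d_o2 = 1/(9.80) − 1/(29.05) = 0.06762, so d_i2 = 14.8 cm.
The final image is real, 14.8 cm to the right of lens 2 (overall magnification ≈ 0.093).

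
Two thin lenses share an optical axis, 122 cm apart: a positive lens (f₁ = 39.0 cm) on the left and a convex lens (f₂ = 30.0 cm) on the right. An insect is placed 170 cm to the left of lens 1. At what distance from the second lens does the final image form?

51.7 cm

Lens 1: 1/d_i1 = 1/f₁ − 1/d_o1 = 1/(39.0) − 1/(170) = 0.01976, so d_i1 = 50.61 cm.
The intermediate image is 50.61 cm to the right of lens 1, which is 122 − (50.61) = 71.39 cm to the left of lens 2, so d_o2 = +71.39 cm.
Lens 2: 1/d_i2 = 1/f₂ − 1/d_o2 = 1/(30.0) − 1/(71.39) = 0.01933, so d_i2 = 51.7 cm.
The final image is real, 51.7 cm to the right of lens 2 (overall magnification ≈ 0.22).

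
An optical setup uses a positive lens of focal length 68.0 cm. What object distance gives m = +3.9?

m = −d_i/d_o ⇒ d_i = −m·d_o.
1/f = 1/d_o + 1/d_i = 1/d_o − 1/(m·d_o) = (1 − 1/m)/d_o, so d_o = f(1 − 1/m) = (68.00)(1 − 1/(+3.9)) = 50.6 cm.

50.6 cm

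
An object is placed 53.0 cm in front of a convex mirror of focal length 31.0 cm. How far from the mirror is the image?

19.6 cm

For a convex mirror, f = -31.0 cm.
Mirror equation: 1/d_i = 1/f − 1/d_o = 1/(-31.00) − 1/(53.0) = -0.03226 − 0.01887 = -0.05113, so d_i = -19.6 cm.
The image is virtual, upright and reduced, behind the mirror.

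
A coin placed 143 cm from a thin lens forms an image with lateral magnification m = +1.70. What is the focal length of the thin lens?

m = −d_i/d_o ⇒ d_i = −m·d_o = −(+1.70)·(143) = -243.1 cm.
1/f = 1/d_o + 1/d_i = 1/(143) + 1/(-243.1) = 0.002879, so f = 347 cm.
Since f is positive, the thin lens is converging.

f = 347 cm (converging)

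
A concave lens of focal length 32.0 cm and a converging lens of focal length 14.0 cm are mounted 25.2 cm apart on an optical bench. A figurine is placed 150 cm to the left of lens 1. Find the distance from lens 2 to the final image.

Lens 1 is diverging, so f₁ = −32.0 cm.
Lens 1: 1/d_i1 = 1/f₁ − 1/d_o1 = 1/(-32.0) − 1/(150) = -0.03792, so d_i1 = -26.37 cm.
The intermediate image is 26.37 cm to the left of lens 1 (virtual), which is 25.2 − (-26.37) = 51.57 cm to the left of lens 2, so d_o2 = +51.57 cm.
Lens 2: 1/d_i2 = 1/f₂ − 1/d_o2 = 1/(14.0) − 1/(51.57) = 0.05204, so d_i2 = 19.2 cm.
The final image is real, 19.2 cm to the right of lens 2 (overall magnification ≈ -0.066).

19.2 cm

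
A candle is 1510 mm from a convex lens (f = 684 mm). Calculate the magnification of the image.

1/d_i = 1/f − 1/d_o = 1/(684.0) − 1/(1510) = 0.0007997, so d_i = 1250 mm.
m = −d_i/d_o = −(1250)/(1510) = -0.828.
The image is real, inverted and reduced, on the far side of the lens.

m = -0.828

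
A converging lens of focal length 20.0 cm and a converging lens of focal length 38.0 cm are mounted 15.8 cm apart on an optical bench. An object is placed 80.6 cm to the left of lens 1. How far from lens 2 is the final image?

8.41 cm

Lens 1: 1/d_i1 = 1/f₁ − 1/d_o1 = 1/(20.0) − 1/(80.6) = 0.03759, so d_i1 = 26.60 cm.
The intermediate image is 26.60 cm to the right of lens 1, which lies 10.80 cm to the right of lens 2 — a virtual object — so d_o2 = −10.80 cm.
Lens 2: 1/d_i2 = 1/f₂ − 1/d_o2 = 1/(38.0) − 1/(-10.80) = 0.1189, so d_i2 = 8.41 cm.
The final image is real, 8.41 cm to the right of lens 2 (overall magnification ≈ -0.26).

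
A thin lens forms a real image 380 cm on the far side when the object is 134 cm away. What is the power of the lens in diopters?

P = +1.01 D

d_i = +380 cm.
1/f = 1/d_o + 1/d_i = 1/(134) + 1/(380) = 0.01009 cm⁻¹.
f = 99.07 cm = 0.9907 m, so P = 1/f = +1.01 D.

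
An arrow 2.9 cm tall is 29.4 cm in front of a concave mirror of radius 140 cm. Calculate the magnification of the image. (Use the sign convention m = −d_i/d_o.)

m = +1.72

f = R/2 = 140/2 = 70.00 cm.
1/d_i = 1/f − 1/d_o = 1/(70.00) − 1/(29.4) = -0.01973, so d_i = -50.69 cm.
m = −d_i/d_o = −(-50.69)/(29.4) = +1.72.
The image is virtual, upright and enlarged, behind the mirror.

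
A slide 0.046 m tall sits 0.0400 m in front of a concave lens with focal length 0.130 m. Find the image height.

0.0352 m

For a concave lens, f = -0.130 m.
1/d_i = 1/f − 1/d_o = 1/(-0.1300) − 1/(0.0400) = -32.69, so d_i = -0.03059 m.
m = −d_i/d_o = +0.7647.
|h_i| = |m|·h_o = 0.7647 × 0.046 = 0.0352 m. The image is virtual, upright and reduced, on the same side as the object.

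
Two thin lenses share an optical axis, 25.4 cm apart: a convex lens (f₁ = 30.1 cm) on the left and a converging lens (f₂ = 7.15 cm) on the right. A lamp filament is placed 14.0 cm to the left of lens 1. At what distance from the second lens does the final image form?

Lens 1: 1/d_i1 = 1/f₁ − 1/d_o1 = 1/(30.1) − 1/(14.0) = -0.03821, so d_i1 = -26.17 cm.
The intermediate image is 26.17 cm to the left of lens 1 (virtual), which is 25.4 − (-26.17) = 51.57 cm to the left of lens 2, so d_o2 = +51.57 cm.
Lens 2: 1/d_i2 = 1/f₂ − 1/d_o2 = 1/(7.15) − 1/(51.57) = 0.1205, so d_i2 = 8.30 cm.
The final image is real, 8.30 cm to the right of lens 2 (overall magnification ≈ -0.30).

8.30 cm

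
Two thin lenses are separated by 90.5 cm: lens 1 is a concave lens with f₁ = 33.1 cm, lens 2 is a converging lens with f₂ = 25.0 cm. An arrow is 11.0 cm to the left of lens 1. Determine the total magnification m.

f₁ = −33.1 cm (diverging).
Lens 1: 1/d_i1 = 1/(-33.1) − 1/(11.0) = -0.1211, so d_i1 = -8.256 cm; m₁ = −d_i1/d_o1 = +0.7505.
d_o2 = 90.5 − (-8.256) = 98.76 cm.
Lens 2: 1/d_i2 = 1/(25.0) − 1/(98.76) = 0.02987, so d_i2 = 33.47 cm; m₂ = −d_i2/d_o2 = -0.3389.
m = m₁·m₂ = (+0.7505)(-0.3389) = -0.254.

m = -0.254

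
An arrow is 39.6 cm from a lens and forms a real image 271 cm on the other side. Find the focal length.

f = 34.6 cm (converging)

Real image ⇒ d_i = +271 cm.
1/f = 1/d_o + 1/d_i = 1/(39.6) + 1/(271) = 0.02894, so f = 34.6 cm.
Since f is positive, the lens is converging.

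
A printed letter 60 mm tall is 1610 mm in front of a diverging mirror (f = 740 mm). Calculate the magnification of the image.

For a diverging mirror, f = -740 mm.
1/d_i = 1/f − 1/d_o = 1/(-740.0) − 1/(1610) = -0.001972, so d_i = -507.0 mm.
m = −d_i/d_o = −(-507.0)/(1610) = +0.315.
The image is virtual, upright and reduced, behind the mirror.

m = +0.315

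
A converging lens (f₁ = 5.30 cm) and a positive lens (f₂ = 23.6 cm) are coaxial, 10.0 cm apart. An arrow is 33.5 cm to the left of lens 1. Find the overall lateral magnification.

Lens 1: 1/d_i1 = 1/(5.30) − 1/(33.5) = 0.1588, so d_i1 = 6.296 cm; m₁ = −d_i1/d_o1 = -0.1879.
d_o2 = 10.0 − (6.296) = 3.704 cm.
Lens 2: 1/d_i2 = 1/(23.6) − 1/(3.704) = -0.2276, so d_i2 = -4.394 cm; m₂ = −d_i2/d_o2 = +1.186.
m = m₁·m₂ = (-0.1879)(+1.186) = -0.223.

m = -0.223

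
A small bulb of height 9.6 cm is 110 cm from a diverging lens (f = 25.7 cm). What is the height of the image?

For a diverging lens, f = -25.7 cm.
1/d_i = 1/f − 1/d_o = 1/(-25.70) − 1/(110) = -0.04800, so d_i = -20.83 cm.
m = −d_i/d_o = +0.1894.
|h_i| = |m|·h_o = 0.1894 × 9.6 = 1.82 cm. The image is virtual, upright and reduced, on the same side as the object.

1.82 cm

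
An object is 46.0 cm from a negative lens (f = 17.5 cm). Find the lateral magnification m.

For a negative lens, f = -17.5 cm.
1/d_i = 1/f − 1/d_o = 1/(-17.50) − 1/(46.0) = -0.07888, so d_i = -12.68 cm.
m = −d_i/d_o = −(-12.68)/(46.0) = +0.276.
The image is virtual, upright and reduced, on the same side as the object.

m = +0.276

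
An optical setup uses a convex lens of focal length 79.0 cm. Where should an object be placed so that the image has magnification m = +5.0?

m = −d_i/d_o ⇒ d_i = −m·d_o.
1/f = 1/d_o + 1/d_i = 1/d_o − 1/(m·d_o) = (1 − 1/m)/d_o, so d_o = f(1 − 1/m) = (79.00)(1 − 1/(+5.0)) = 63.2 cm.

63.2 cm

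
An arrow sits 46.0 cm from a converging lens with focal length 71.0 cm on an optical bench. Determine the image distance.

131 cm

Thin-lens equation: 1/s_i = 1/f − 1/s_o = 1/(71.00) − 1/(46.0) = 0.01408 − 0.02174 = -0.007655, so s_i = -131 cm.
The image is virtual, upright and enlarged, on the same side as the object.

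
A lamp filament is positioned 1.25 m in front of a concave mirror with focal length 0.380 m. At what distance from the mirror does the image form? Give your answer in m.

Mirror equation: 1/v = 1/f − 1/u = 1/(0.3800) − 1/(1.25) = 2.632 − 0.8000 = 1.832, so v = 0.546 m.
The image is real, inverted and reduced, in front of the mirror.

0.546 m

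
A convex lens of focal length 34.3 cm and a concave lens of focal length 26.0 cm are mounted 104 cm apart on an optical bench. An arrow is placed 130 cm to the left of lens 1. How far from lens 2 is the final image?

17.9 cm

Lens 1: 1/d_i1 = 1/f₁ − 1/d_o1 = 1/(34.3) − 1/(130) = 0.02146, so d_i1 = 46.59 cm.
The intermediate image is 46.59 cm to the right of lens 1, which is 104 − (46.59) = 57.41 cm to the left of lens 2, so d_o2 = +57.41 cm.
Lens 2 is diverging, so f₂ = −26.0 cm.
Lens 2: 1/d_i2 = 1/f₂ − 1/d_o2 = 1/(-26.0) − 1/(57.41) = -0.05588, so d_i2 = -17.9 cm.
The final image is virtual, 17.9 cm to the left of lens 2 (overall magnification ≈ -0.11).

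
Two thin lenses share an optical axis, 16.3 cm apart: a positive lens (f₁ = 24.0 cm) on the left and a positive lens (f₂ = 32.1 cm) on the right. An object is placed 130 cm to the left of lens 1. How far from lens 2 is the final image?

9.32 cm

Lens 1: 1/d_i1 = 1/f₁ − 1/d_o1 = 1/(24.0) − 1/(130) = 0.03397, so d_i1 = 29.43 cm.
The intermediate image is 29.43 cm to the right of lens 1, which lies 13.13 cm to the right of lens 2 — a virtual object — so d_o2 = −13.13 cm.
Lens 2: 1/d_i2 = 1/f₂ − 1/d_o2 = 1/(32.1) − 1/(-13.13) = 0.1073, so d_i2 = 9.32 cm.
The final image is real, 9.32 cm to the right of lens 2 (overall magnification ≈ -0.16).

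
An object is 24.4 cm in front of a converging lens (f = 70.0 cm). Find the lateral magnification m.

1/d_i = 1/f − 1/d_o = 1/(70.00) − 1/(24.4) = -0.02670, so d_i = -37.46 cm.
m = −d_i/d_o = −(-37.46)/(24.4) = +1.54.
The image is virtual, upright and enlarged, on the same side as the object.

m = +1.54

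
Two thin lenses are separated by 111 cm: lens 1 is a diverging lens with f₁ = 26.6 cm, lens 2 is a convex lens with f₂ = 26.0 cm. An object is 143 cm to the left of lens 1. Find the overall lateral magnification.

m = -0.0380

f₁ = −26.6 cm (diverging).
Lens 1: 1/d_i1 = 1/(-26.6) − 1/(143) = -0.04459, so d_i1 = -22.43 cm; m₁ = −d_i1/d_o1 = +0.1569.
d_o2 = 111 − (-22.43) = 133.4 cm.
Lens 2: 1/d_i2 = 1/(26.0) − 1/(133.4) = 0.03097, so d_i2 = 32.29 cm; m₂ = −d_i2/d_o2 = -0.2421.
m = m₁·m₂ = (+0.1569)(-0.2421) = -0.0380.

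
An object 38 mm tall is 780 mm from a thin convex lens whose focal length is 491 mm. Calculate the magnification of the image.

1/d_i = 1/f − 1/d_o = 1/(491.0) − 1/(780) = 0.0007546, so d_i = 1325 mm.
m = −d_i/d_o = −(1325)/(780) = -1.70.
The image is real, inverted and enlarged, on the far side of the lens.

m = -1.70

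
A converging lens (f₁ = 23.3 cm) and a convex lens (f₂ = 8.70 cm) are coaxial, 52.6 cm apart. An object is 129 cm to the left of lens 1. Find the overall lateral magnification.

Lens 1: 1/d_i1 = 1/(23.3) − 1/(129) = 0.03517, so d_i1 = 28.44 cm; m₁ = −d_i1/d_o1 = -0.2205.
d_o2 = 52.6 − (28.44) = 24.16 cm.
Lens 2: 1/d_i2 = 1/(8.70) − 1/(24.16) = 0.07355, so d_i2 = 13.60 cm; m₂ = −d_i2/d_o2 = -0.5627.
m = m₁·m₂ = (-0.2205)(-0.5627) = +0.124.

m = +0.124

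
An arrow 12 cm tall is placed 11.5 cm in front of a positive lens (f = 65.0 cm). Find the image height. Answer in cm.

14.6 cm

1/d_i = 1/f − 1/d_o = 1/(65.00) − 1/(11.5) = -0.07157, so d_i = -13.97 cm.
m = −d_i/d_o = +1.215.
|h_i| = |m|·h_o = 1.215 × 12 = 14.6 cm. The image is virtual, upright and enlarged, on the same side as the object.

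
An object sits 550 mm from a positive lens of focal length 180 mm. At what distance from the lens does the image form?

Lens equation: 1/s_i = 1/f − 1/s_o = 1/(180.0) − 1/(550) = 0.005556 − 0.001818 = 0.003737, so s_i = 268 mm.
The image is real, inverted and reduced, on the far side of the lens.

268 mm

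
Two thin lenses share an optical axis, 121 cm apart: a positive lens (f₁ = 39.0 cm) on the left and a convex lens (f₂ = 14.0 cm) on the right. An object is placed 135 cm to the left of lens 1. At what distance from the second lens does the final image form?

17.8 cm

Lens 1: 1/d_i1 = 1/f₁ − 1/d_o1 = 1/(39.0) − 1/(135) = 0.01823, so d_i1 = 54.84 cm.
The intermediate image is 54.84 cm to the right of lens 1, which is 121 − (54.84) = 66.16 cm to the left of lens 2, so d_o2 = +66.16 cm.
Lens 2: 1/d_i2 = 1/f₂ − 1/d_o2 = 1/(14.0) − 1/(66.16) = 0.05631, so d_i2 = 17.8 cm.
The final image is real, 17.8 cm to the right of lens 2 (overall magnification ≈ 0.11).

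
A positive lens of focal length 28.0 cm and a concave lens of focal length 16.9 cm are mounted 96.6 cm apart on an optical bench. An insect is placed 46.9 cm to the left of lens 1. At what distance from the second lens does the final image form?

Lens 1: 1/d_i1 = 1/f₁ − 1/d_o1 = 1/(28.0) − 1/(46.9) = 0.01439, so d_i1 = 69.48 cm.
The intermediate image is 69.48 cm to the right of lens 1, which is 96.6 − (69.48) = 27.12 cm to the left of lens 2, so d_o2 = +27.12 cm.
Lens 2 is diverging, so f₂ = −16.9 cm.
Lens 2: 1/d_i2 = 1/f₂ − 1/d_o2 = 1/(-16.9) − 1/(27.12) = -0.09604, so d_i2 = -10.4 cm.
The final image is virtual, 10.4 cm to the left of lens 2 (overall magnification ≈ -0.57).

10.4 cm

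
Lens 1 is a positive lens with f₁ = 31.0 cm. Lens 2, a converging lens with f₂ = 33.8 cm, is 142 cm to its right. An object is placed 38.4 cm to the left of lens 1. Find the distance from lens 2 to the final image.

Lens 1: 1/d_i1 = 1/f₁ − 1/d_o1 = 1/(31.0) − 1/(38.4) = 0.006216, so d_i1 = 160.9 cm.
The intermediate image is 160.9 cm to the right of lens 1, which lies 18.90 cm to the right of lens 2 — a virtual object — so d_o2 = −18.90 cm.
Lens 2: 1/d_i2 = 1/f₂ − 1/d_o2 = 1/(33.8) − 1/(-18.90) = 0.08250, so d_i2 = 12.1 cm.
The final image is real, 12.1 cm to the right of lens 2 (overall magnification ≈ -2.7).

12.1 cm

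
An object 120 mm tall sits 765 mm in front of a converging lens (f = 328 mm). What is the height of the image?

90.1 mm

1/d_i = 1/f − 1/d_o = 1/(328.0) − 1/(765) = 0.001742, so d_i = 574.2 mm.
m = −d_i/d_o = -0.7506.
|h_i| = |m|·h_o = 0.7506 × 120 = 90.1 mm. The image is real, inverted and reduced, on the far side of the lens.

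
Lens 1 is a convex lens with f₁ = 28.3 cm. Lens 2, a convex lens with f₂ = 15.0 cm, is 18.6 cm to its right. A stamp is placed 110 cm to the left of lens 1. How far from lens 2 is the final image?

Lens 1: 1/d_i1 = 1/f₁ − 1/d_o1 = 1/(28.3) − 1/(110) = 0.02624, so d_i1 = 38.10 cm.
The intermediate image is 38.10 cm to the right of lens 1, which lies 19.50 cm to the right of lens 2 — a virtual object — so d_o2 = −19.50 cm.
Lens 2: 1/d_i2 = 1/f₂ − 1/d_o2 = 1/(15.0) − 1/(-19.50) = 0.1179, so d_i2 = 8.48 cm.
The final image is real, 8.48 cm to the right of lens 2 (overall magnification ≈ -0.15).

8.48 cm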